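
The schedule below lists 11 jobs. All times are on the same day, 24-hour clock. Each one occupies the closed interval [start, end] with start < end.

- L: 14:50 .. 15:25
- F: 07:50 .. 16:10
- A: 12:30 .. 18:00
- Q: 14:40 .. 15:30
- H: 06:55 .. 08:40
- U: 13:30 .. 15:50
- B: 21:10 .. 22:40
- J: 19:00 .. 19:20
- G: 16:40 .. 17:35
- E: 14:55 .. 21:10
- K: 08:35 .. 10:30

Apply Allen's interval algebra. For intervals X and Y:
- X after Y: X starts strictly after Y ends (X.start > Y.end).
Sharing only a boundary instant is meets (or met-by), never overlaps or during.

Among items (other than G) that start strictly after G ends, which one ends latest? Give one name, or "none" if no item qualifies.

Target G = [16:40, 17:35].
A [12:30, 18:00] → contains → excluded.
B [21:10, 22:40] → after → candidate.
E [14:55, 21:10] → contains → excluded.
F [07:50, 16:10] → before → excluded.
H [06:55, 08:40] → before → excluded.
J [19:00, 19:20] → after → candidate.
K [08:35, 10:30] → before → excluded.
L [14:50, 15:25] → before → excluded.
Q [14:40, 15:30] → before → excluded.
U [13:30, 15:50] → before → excluded.
Among candidates, latest end is 22:40 → B.

B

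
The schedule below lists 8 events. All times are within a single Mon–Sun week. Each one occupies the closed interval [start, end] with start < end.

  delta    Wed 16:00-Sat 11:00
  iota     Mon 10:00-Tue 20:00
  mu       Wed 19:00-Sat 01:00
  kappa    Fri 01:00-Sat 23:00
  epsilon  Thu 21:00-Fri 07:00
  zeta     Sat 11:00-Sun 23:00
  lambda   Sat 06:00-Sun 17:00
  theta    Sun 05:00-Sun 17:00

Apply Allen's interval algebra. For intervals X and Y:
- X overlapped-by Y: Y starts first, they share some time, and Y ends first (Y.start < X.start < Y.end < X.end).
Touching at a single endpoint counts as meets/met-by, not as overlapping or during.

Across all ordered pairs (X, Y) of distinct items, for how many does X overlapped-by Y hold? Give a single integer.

7

Checking all 56 ordered pairs for relation 'overlapped-by'; matching pairs in alphabetical order:
(kappa, delta): kappa overlapped-by delta ✓
(kappa, epsilon): kappa overlapped-by epsilon ✓
(kappa, mu): kappa overlapped-by mu ✓
(lambda, delta): lambda overlapped-by delta ✓
(lambda, kappa): lambda overlapped-by kappa ✓
(zeta, kappa): zeta overlapped-by kappa ✓
(zeta, lambda): zeta overlapped-by lambda ✓
Count: 7.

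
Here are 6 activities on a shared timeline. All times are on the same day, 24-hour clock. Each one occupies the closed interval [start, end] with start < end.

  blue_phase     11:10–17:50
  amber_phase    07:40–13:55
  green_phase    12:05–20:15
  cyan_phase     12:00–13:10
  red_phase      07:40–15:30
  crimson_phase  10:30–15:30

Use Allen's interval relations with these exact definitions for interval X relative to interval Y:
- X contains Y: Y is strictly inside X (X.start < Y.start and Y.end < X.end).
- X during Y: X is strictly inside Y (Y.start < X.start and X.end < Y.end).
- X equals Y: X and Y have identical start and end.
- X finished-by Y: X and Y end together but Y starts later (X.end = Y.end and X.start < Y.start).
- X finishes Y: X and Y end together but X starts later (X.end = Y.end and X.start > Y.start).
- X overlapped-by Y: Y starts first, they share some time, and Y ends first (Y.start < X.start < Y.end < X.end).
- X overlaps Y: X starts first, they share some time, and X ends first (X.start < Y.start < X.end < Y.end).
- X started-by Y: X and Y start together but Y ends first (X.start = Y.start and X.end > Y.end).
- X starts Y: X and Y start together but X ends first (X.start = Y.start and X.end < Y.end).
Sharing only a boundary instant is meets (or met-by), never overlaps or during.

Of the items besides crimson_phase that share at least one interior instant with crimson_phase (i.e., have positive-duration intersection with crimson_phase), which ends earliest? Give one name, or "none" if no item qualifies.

Target crimson_phase = [10:30, 15:30].
amber_phase [07:40, 13:55] → overlaps → candidate.
blue_phase [11:10, 17:50] → overlapped-by → candidate.
cyan_phase [12:00, 13:10] → during → candidate.
green_phase [12:05, 20:15] → overlapped-by → candidate.
red_phase [07:40, 15:30] → finished-by → candidate.
Among candidates, earliest end is 13:10 → cyan_phase.

cyan_phase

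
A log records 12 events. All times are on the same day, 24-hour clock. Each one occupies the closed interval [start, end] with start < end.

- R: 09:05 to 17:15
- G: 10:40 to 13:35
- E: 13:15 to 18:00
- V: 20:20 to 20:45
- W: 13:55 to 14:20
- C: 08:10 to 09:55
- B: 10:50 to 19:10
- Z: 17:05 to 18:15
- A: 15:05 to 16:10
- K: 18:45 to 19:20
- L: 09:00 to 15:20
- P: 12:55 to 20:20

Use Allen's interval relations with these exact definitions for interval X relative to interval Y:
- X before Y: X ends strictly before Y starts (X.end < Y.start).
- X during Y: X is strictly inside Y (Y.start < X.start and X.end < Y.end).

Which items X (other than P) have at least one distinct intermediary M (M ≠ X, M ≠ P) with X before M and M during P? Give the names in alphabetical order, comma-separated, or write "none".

Target P = [12:55, 20:20].
Intermediaries M with M during P: A, E, K, W, Z.
Via A — items with X before A: C, G, W.
Via E — items with X before E: C.
Via K — items with X before K: A, C, E, G, L, R, W, Z.
Via W — items with X before W: C, G.
Via Z — items with X before Z: A, C, G, L, W.
Union: A, C, E, G, L, R, W, Z.

A, C, E, G, L, R, W, Z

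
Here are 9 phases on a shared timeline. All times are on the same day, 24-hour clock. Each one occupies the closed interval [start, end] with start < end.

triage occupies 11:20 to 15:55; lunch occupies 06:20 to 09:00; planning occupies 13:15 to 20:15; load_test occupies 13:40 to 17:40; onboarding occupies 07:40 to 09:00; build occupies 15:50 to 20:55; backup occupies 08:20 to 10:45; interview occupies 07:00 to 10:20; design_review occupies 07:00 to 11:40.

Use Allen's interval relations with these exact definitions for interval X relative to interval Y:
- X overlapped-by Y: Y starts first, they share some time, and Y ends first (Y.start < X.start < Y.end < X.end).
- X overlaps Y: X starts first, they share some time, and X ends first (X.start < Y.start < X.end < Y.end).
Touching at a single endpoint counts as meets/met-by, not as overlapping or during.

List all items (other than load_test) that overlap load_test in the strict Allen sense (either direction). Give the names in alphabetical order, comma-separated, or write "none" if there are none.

Target load_test = [13:40, 17:40].
backup [08:20, 10:45] → before → no.
build [15:50, 20:55] → overlapped-by → yes.
design_review [07:00, 11:40] → before → no.
interview [07:00, 10:20] → before → no.
lunch [06:20, 09:00] → before → no.
onboarding [07:40, 09:00] → before → no.
planning [13:15, 20:15] → contains → no.
triage [11:20, 15:55] → overlaps → yes.
Result: build, triage.

build, triage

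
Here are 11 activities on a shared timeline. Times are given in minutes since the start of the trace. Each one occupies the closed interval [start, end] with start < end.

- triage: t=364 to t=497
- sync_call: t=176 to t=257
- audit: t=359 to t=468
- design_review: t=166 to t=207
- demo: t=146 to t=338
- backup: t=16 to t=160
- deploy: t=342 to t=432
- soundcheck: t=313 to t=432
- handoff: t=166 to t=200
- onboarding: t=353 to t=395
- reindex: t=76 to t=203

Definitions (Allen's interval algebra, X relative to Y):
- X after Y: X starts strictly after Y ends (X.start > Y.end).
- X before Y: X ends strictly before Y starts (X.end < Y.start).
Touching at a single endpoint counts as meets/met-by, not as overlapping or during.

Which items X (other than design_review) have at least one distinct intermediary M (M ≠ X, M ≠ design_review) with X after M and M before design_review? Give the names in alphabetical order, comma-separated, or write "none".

Target design_review = [t=166, t=207].
Intermediaries M with M before design_review: backup.
Via backup — items with X after backup: audit, deploy, handoff, onboarding, soundcheck, sync_call, triage.
Union: audit, deploy, handoff, onboarding, soundcheck, sync_call, triage.

audit, deploy, handoff, onboarding, soundcheck, sync_call, triage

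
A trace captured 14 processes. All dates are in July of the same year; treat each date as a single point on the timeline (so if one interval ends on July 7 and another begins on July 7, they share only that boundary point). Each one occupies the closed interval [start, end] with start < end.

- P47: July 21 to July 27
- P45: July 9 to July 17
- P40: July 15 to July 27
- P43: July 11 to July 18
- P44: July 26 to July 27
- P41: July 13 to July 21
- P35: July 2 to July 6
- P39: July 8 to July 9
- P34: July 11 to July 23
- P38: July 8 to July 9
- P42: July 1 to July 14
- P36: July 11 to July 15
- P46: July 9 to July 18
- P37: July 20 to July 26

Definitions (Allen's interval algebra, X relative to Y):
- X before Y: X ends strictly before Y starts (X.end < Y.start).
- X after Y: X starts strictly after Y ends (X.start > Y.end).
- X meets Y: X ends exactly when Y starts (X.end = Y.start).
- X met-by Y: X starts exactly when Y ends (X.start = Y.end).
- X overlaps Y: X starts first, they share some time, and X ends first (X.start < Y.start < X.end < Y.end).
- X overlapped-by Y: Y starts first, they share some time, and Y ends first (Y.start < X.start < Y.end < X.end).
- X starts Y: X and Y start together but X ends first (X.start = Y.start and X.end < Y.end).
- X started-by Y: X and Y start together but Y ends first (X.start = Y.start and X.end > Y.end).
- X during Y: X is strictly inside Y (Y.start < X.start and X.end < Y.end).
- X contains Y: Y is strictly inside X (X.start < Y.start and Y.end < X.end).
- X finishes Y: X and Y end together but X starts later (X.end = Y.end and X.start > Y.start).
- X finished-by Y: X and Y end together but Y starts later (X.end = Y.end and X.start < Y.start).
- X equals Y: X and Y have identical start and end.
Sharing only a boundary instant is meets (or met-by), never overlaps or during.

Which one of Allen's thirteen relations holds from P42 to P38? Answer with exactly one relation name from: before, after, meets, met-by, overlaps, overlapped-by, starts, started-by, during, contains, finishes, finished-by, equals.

contains

P42 = [July 1, July 14]; P38 = [July 8, July 9].
Compare endpoints: P42.start < P38.start, P42.start < P38.end, P42.end > P38.start, P42.end > P38.end.
That pattern is 'contains'.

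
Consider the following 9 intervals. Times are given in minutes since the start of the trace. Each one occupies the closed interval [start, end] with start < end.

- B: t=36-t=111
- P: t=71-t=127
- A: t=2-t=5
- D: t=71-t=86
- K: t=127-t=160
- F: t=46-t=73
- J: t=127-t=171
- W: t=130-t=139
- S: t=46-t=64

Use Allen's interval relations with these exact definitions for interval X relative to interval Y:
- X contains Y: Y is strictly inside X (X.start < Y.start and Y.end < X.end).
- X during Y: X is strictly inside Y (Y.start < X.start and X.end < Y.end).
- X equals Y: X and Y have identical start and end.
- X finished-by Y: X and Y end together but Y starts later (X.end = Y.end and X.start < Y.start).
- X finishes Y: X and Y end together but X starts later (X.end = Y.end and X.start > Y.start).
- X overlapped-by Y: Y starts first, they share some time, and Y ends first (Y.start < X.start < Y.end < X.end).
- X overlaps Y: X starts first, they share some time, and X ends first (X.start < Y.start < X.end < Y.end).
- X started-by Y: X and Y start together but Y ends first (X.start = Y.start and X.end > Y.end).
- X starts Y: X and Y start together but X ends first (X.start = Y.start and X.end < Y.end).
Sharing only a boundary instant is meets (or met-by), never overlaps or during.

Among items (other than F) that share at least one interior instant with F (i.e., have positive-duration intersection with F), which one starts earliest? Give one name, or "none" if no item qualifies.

B

Target F = [t=46, t=73].
A [t=2, t=5] → before → excluded.
B [t=36, t=111] → contains → candidate.
D [t=71, t=86] → overlapped-by → candidate.
J [t=127, t=171] → after → excluded.
K [t=127, t=160] → after → excluded.
P [t=71, t=127] → overlapped-by → candidate.
S [t=46, t=64] → starts → candidate.
W [t=130, t=139] → after → excluded.
Among candidates, earliest start is t=36 → B.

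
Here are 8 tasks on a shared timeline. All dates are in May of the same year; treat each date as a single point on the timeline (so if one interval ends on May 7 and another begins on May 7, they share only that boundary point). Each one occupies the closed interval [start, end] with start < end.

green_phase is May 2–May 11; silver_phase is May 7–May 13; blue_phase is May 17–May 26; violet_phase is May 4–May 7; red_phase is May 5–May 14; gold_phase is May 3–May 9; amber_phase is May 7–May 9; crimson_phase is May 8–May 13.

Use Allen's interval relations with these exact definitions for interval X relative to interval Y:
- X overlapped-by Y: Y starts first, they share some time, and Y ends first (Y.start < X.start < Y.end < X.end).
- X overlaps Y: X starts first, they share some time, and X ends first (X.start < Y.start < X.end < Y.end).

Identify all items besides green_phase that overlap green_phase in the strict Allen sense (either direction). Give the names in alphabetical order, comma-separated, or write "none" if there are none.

crimson_phase, red_phase, silver_phase

Target green_phase = [May 2, May 11].
amber_phase [May 7, May 9] → during → no.
blue_phase [May 17, May 26] → after → no.
crimson_phase [May 8, May 13] → overlapped-by → yes.
gold_phase [May 3, May 9] → during → no.
red_phase [May 5, May 14] → overlapped-by → yes.
silver_phase [May 7, May 13] → overlapped-by → yes.
violet_phase [May 4, May 7] → during → no.
Result: crimson_phase, red_phase, silver_phase.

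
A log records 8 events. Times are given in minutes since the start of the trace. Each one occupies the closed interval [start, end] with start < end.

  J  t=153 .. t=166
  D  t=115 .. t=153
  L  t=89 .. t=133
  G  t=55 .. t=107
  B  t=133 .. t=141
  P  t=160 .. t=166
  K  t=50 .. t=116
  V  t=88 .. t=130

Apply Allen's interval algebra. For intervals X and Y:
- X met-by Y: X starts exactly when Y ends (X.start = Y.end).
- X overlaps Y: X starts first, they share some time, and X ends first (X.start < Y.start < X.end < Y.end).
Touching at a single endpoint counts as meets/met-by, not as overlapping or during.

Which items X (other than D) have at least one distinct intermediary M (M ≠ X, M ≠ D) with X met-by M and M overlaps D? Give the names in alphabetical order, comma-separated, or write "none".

B

Target D = [t=115, t=153].
Intermediaries M with M overlaps D: K, L, V.
Via K — items with X met-by K: none.
Via L — items with X met-by L: B.
Via V — items with X met-by V: none.
Union: B.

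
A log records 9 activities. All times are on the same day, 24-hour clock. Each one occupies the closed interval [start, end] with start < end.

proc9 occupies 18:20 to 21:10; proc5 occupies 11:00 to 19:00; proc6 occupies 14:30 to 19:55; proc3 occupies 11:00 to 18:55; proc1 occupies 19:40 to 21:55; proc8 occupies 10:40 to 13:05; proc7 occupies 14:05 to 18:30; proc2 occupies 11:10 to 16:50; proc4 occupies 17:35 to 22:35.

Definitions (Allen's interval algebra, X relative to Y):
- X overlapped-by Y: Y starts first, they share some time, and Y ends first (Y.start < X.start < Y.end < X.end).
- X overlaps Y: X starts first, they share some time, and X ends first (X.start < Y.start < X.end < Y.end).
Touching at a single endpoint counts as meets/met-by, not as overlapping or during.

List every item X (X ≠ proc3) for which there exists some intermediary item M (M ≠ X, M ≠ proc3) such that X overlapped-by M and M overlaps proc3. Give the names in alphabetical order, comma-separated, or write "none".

Target proc3 = [11:00, 18:55].
Intermediaries M with M overlaps proc3: proc8.
Via proc8 — items with X overlapped-by proc8: proc2, proc5.
Union: proc2, proc5.

proc2, proc5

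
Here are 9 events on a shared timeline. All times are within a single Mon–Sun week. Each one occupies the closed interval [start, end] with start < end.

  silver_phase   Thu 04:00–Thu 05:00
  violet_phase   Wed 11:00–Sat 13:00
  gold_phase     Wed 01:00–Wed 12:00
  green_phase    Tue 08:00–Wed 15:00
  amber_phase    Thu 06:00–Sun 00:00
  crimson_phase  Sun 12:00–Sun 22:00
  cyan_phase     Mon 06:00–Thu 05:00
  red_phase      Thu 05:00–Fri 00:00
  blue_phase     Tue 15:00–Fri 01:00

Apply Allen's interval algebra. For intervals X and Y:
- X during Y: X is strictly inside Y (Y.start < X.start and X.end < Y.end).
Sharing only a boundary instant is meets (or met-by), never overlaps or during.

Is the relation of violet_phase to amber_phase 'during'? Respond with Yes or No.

violet_phase = [Wed 11:00, Sat 13:00], amber_phase = [Thu 06:00, Sun 00:00].
Actual relation of violet_phase to amber_phase: overlaps.
Asked whether 'during' holds → No.

No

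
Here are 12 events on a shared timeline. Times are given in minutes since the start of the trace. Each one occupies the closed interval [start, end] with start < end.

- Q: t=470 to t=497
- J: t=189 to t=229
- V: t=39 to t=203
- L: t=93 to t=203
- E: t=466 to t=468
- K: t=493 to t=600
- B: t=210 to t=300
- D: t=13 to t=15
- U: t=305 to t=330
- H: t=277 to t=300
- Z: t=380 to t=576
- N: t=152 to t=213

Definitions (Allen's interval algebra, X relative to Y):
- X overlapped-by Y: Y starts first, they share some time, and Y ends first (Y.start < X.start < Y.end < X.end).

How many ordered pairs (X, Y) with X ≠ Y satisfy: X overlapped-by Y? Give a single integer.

9

Checking all 132 ordered pairs for relation 'overlapped-by'; matching pairs in alphabetical order:
(B, J): B overlapped-by J ✓
(B, N): B overlapped-by N ✓
(J, L): J overlapped-by L ✓
(J, N): J overlapped-by N ✓
(J, V): J overlapped-by V ✓
(K, Q): K overlapped-by Q ✓
(K, Z): K overlapped-by Z ✓
(N, L): N overlapped-by L ✓
(N, V): N overlapped-by V ✓
Count: 9.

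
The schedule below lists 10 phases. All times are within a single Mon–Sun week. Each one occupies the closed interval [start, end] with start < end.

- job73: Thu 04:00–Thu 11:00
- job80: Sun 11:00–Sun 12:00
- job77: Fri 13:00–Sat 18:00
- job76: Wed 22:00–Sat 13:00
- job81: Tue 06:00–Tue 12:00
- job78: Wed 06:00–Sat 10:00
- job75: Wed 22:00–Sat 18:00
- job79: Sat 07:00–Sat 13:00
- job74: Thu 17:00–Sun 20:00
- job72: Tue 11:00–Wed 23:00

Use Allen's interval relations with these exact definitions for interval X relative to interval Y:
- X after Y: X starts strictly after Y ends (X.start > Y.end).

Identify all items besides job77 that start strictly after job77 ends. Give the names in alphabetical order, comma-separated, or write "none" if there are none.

Target job77 = [Fri 13:00, Sat 18:00].
job72 [Tue 11:00, Wed 23:00] → before → no.
job73 [Thu 04:00, Thu 11:00] → before → no.
job74 [Thu 17:00, Sun 20:00] → contains → no.
job75 [Wed 22:00, Sat 18:00] → finished-by → no.
job76 [Wed 22:00, Sat 13:00] → overlaps → no.
job78 [Wed 06:00, Sat 10:00] → overlaps → no.
job79 [Sat 07:00, Sat 13:00] → during → no.
job80 [Sun 11:00, Sun 12:00] → after → yes.
job81 [Tue 06:00, Tue 12:00] → before → no.
Result: job80.

job80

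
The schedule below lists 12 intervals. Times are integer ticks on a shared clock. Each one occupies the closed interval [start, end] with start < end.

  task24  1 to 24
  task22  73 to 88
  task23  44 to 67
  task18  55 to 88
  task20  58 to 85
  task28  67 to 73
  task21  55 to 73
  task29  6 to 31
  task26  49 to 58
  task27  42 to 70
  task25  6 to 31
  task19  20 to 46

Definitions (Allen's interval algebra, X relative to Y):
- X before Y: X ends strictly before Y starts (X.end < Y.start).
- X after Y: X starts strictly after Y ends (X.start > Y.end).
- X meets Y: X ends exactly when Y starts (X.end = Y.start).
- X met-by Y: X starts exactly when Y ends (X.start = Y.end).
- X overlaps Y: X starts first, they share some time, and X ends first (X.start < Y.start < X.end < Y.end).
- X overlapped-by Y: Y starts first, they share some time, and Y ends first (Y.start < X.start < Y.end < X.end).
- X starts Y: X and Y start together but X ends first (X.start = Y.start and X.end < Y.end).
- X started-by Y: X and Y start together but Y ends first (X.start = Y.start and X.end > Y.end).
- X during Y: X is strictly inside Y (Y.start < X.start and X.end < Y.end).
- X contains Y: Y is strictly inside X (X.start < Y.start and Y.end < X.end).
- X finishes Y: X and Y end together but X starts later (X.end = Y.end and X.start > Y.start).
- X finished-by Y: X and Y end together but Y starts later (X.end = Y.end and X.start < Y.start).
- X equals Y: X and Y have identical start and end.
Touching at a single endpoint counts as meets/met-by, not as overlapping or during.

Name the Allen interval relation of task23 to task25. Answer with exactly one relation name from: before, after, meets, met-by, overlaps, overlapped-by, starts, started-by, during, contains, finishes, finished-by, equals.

after

task23 = [44, 67]; task25 = [6, 31].
Compare endpoints: task23.start > task25.start, task23.start > task25.end, task23.end > task25.start, task23.end > task25.end.
That pattern is 'after'.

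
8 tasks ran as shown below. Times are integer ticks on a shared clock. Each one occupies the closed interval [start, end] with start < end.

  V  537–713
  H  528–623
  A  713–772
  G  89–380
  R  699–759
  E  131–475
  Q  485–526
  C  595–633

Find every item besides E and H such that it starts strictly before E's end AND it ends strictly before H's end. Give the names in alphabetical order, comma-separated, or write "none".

Conditions: its start is strictly before E's end (X.start < 475) AND its end is strictly before H's end (X.end < 623).
A: start 713 < 475? ✗; end 772 < 623? ✗ → no.
C: start 595 < 475? ✗; end 633 < 623? ✗ → no.
G: start 89 < 475? ✓; end 380 < 623? ✓ → yes.
Q: start 485 < 475? ✗; end 526 < 623? ✓ → no.
R: start 699 < 475? ✗; end 759 < 623? ✗ → no.
V: start 537 < 475? ✗; end 713 < 623? ✗ → no.
Result: G.

G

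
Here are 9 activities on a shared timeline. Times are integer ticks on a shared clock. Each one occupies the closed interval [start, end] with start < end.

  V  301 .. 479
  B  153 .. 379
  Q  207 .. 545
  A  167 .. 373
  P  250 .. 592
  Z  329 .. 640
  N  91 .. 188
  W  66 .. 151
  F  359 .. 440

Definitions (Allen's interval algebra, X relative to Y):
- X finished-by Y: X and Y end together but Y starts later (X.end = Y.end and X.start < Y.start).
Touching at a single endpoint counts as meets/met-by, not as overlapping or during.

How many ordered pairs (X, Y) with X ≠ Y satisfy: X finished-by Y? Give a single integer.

Checking all 72 ordered pairs for relation 'finished-by'; matching pairs in alphabetical order:
No pair satisfies it.
Count: 0.

0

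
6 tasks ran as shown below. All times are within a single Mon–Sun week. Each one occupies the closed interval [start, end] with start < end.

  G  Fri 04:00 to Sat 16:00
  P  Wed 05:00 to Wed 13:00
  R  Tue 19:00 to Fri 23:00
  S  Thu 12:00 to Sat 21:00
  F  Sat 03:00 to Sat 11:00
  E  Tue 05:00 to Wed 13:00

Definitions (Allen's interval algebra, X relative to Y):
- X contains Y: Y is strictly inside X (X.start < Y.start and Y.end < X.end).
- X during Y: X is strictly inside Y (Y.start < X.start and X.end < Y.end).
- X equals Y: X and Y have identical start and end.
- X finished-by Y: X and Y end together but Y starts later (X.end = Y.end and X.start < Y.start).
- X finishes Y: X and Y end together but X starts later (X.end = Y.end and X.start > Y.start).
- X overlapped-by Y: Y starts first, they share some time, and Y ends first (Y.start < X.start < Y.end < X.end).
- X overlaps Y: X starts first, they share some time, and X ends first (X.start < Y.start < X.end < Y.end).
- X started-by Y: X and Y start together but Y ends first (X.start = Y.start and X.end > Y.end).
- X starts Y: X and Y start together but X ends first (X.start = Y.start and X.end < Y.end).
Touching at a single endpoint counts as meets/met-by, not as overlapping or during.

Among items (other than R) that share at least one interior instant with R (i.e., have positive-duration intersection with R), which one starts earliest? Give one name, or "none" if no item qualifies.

Target R = [Tue 19:00, Fri 23:00].
E [Tue 05:00, Wed 13:00] → overlaps → candidate.
F [Sat 03:00, Sat 11:00] → after → excluded.
G [Fri 04:00, Sat 16:00] → overlapped-by → candidate.
P [Wed 05:00, Wed 13:00] → during → candidate.
S [Thu 12:00, Sat 21:00] → overlapped-by → candidate.
Among candidates, earliest start is Tue 05:00 → E.

E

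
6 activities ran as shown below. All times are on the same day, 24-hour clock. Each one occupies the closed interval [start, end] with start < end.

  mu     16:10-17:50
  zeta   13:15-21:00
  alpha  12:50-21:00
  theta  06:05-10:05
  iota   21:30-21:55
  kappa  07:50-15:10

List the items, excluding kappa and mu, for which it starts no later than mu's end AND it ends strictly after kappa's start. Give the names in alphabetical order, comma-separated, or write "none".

Conditions: its start is no later than mu's end (X.start <= 17:50) AND its end is strictly after kappa's start (X.end > 07:50).
alpha: start 12:50 <= 17:50? ✓; end 21:00 > 07:50? ✓ → yes.
iota: start 21:30 <= 17:50? ✗; end 21:55 > 07:50? ✓ → no.
theta: start 06:05 <= 17:50? ✓; end 10:05 > 07:50? ✓ → yes.
zeta: start 13:15 <= 17:50? ✓; end 21:00 > 07:50? ✓ → yes.
Result: alpha, theta, zeta.

alpha, theta, zeta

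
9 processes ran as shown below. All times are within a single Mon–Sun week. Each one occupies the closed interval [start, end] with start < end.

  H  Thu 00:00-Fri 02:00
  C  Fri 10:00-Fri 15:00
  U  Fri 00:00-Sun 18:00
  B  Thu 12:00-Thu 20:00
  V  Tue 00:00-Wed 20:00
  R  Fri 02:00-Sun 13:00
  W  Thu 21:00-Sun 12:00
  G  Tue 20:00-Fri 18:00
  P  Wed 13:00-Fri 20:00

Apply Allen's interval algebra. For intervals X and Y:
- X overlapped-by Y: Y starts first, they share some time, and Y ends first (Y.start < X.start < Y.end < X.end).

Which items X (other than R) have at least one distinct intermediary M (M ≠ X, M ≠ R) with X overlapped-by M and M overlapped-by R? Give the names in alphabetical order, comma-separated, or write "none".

Target R = [Fri 02:00, Sun 13:00].
Intermediaries M with M overlapped-by R: none.
Union: none.

none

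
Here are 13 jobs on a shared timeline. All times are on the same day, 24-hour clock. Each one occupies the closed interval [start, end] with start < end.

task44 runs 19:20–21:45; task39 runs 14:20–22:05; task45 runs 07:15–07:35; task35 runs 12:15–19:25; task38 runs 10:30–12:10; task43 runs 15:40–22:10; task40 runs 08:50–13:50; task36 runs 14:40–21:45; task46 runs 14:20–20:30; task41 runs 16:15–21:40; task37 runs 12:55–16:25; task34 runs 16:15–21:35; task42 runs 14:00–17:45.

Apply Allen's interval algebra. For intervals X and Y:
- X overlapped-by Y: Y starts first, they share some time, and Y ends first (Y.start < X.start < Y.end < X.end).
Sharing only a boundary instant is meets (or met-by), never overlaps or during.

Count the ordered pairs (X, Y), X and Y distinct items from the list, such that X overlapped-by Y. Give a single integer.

31

Checking all 156 ordered pairs for relation 'overlapped-by'; matching pairs in alphabetical order:
(task34, task35): task34 overlapped-by task35 ✓
(task34, task37): task34 overlapped-by task37 ✓
(task34, task42): task34 overlapped-by task42 ✓
(task34, task46): task34 overlapped-by task46 ✓
(task35, task40): task35 overlapped-by task40 ✓
(task36, task35): task36 overlapped-by task35 ✓
(task36, task37): task36 overlapped-by task37 ✓
(task36, task42): task36 overlapped-by task42 ✓
(task36, task46): task36 overlapped-by task46 ✓
(task37, task40): task37 overlapped-by task40 ✓
(task39, task35): task39 overlapped-by task35 ✓
(task39, task37): task39 overlapped-by task37 ✓
(task39, task42): task39 overlapped-by task42 ✓
(task41, task35): task41 overlapped-by task35 ✓
(task41, task37): task41 overlapped-by task37 ✓
(task41, task42): task41 overlapped-by task42 ✓
(task41, task46): task41 overlapped-by task46 ✓
(task42, task37): task42 overlapped-by task37 ✓
(task43, task35): task43 overlapped-by task35 ✓
(task43, task36): task43 overlapped-by task36 ✓
(task43, task37): task43 overlapped-by task37 ✓
(task43, task39): task43 overlapped-by task39 ✓
(task43, task42): task43 overlapped-by task42 ✓
(task43, task46): task43 overlapped-by task46 ✓
... plus 7 further pairs not listed.
Count: 31.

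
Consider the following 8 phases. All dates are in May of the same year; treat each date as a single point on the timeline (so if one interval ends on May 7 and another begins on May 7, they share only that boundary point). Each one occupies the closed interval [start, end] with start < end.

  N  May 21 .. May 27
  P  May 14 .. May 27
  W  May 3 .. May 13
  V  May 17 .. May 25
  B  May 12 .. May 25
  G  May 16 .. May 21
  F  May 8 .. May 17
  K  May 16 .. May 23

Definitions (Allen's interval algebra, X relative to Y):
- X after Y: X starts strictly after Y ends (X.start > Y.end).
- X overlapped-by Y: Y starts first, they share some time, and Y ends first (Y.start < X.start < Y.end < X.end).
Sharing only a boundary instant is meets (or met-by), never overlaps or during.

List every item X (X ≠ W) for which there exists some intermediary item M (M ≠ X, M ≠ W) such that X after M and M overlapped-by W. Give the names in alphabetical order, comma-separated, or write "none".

N

Target W = [May 3, May 13].
Intermediaries M with M overlapped-by W: B, F.
Via B — items with X after B: none.
Via F — items with X after F: N.
Union: N.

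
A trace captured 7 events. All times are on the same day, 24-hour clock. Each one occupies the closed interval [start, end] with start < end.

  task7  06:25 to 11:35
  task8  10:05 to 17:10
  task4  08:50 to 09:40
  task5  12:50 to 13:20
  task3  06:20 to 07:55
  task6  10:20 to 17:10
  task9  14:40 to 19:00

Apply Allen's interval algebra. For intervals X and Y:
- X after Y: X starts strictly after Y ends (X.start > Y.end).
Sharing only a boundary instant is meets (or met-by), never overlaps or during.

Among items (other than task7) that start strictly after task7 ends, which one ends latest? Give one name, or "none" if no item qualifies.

task9

Target task7 = [06:25, 11:35].
task3 [06:20, 07:55] → overlaps → excluded.
task4 [08:50, 09:40] → during → excluded.
task5 [12:50, 13:20] → after → candidate.
task6 [10:20, 17:10] → overlapped-by → excluded.
task8 [10:05, 17:10] → overlapped-by → excluded.
task9 [14:40, 19:00] → after → candidate.
Among candidates, latest end is 19:00 → task9.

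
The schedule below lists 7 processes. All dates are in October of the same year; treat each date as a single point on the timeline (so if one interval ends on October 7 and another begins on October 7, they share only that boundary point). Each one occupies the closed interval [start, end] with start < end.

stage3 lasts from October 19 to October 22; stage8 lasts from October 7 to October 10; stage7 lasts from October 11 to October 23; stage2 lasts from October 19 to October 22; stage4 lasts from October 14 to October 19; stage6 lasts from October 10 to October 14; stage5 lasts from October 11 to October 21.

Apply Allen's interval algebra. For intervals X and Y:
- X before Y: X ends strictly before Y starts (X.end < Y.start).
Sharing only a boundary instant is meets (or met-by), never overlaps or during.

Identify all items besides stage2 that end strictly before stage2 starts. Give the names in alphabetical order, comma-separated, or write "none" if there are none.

Target stage2 = [October 19, October 22].
stage3 [October 19, October 22] → equals → no.
stage4 [October 14, October 19] → meets → no.
stage5 [October 11, October 21] → overlaps → no.
stage6 [October 10, October 14] → before → yes.
stage7 [October 11, October 23] → contains → no.
stage8 [October 7, October 10] → before → yes.
Result: stage6, stage8.

stage6, stage8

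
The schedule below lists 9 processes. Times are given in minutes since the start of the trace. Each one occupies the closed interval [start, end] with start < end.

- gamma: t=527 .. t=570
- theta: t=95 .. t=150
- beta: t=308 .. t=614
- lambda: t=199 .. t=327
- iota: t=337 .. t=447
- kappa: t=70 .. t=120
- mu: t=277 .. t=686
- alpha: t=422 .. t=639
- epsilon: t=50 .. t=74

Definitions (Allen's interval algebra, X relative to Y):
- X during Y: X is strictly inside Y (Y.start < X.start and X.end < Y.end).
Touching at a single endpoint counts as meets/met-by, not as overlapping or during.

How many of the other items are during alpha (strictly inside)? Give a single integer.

Target alpha = [t=422, t=639].
beta [t=308, t=614] → overlaps → no.
epsilon [t=50, t=74] → before → no.
gamma [t=527, t=570] → during → counts.
iota [t=337, t=447] → overlaps → no.
kappa [t=70, t=120] → before → no.
lambda [t=199, t=327] → before → no.
mu [t=277, t=686] → contains → no.
theta [t=95, t=150] → before → no.
Total: 1.

1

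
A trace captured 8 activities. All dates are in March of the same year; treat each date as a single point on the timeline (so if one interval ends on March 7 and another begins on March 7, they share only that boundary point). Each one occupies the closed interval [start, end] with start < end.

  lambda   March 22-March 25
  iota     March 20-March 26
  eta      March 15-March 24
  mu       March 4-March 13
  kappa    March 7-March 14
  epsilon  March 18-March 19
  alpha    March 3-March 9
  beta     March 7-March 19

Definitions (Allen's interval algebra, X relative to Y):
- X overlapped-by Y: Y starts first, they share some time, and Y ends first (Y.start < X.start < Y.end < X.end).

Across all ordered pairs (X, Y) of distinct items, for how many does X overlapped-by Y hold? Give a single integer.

8

Checking all 56 ordered pairs for relation 'overlapped-by'; matching pairs in alphabetical order:
(beta, alpha): beta overlapped-by alpha ✓
(beta, mu): beta overlapped-by mu ✓
(eta, beta): eta overlapped-by beta ✓
(iota, eta): iota overlapped-by eta ✓
(kappa, alpha): kappa overlapped-by alpha ✓
(kappa, mu): kappa overlapped-by mu ✓
(lambda, eta): lambda overlapped-by eta ✓
(mu, alpha): mu overlapped-by alpha ✓
Count: 8.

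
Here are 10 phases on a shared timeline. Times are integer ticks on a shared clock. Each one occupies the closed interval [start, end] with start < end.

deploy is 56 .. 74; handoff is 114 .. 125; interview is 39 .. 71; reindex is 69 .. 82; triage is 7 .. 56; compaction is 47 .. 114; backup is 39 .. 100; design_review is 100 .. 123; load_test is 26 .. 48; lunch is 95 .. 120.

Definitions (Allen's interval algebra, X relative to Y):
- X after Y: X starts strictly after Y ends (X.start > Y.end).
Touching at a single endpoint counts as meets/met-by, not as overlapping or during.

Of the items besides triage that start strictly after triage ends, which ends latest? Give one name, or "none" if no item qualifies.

Target triage = [7, 56].
backup [39, 100] → overlapped-by → excluded.
compaction [47, 114] → overlapped-by → excluded.
deploy [56, 74] → met-by → excluded.
design_review [100, 123] → after → candidate.
handoff [114, 125] → after → candidate.
interview [39, 71] → overlapped-by → excluded.
load_test [26, 48] → during → excluded.
lunch [95, 120] → after → candidate.
reindex [69, 82] → after → candidate.
Among candidates, latest end is 125 → handoff.

handoff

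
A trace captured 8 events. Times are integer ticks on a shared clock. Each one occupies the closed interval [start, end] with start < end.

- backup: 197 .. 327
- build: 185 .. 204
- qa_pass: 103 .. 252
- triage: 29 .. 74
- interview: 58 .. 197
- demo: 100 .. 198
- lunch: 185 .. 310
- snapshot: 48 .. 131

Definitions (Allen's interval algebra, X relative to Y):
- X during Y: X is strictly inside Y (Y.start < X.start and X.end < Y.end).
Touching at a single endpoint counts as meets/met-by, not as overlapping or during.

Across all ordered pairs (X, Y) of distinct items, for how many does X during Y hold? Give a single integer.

1

Checking all 56 ordered pairs for relation 'during'; matching pairs in alphabetical order:
(build, qa_pass): build during qa_pass ✓
Count: 1.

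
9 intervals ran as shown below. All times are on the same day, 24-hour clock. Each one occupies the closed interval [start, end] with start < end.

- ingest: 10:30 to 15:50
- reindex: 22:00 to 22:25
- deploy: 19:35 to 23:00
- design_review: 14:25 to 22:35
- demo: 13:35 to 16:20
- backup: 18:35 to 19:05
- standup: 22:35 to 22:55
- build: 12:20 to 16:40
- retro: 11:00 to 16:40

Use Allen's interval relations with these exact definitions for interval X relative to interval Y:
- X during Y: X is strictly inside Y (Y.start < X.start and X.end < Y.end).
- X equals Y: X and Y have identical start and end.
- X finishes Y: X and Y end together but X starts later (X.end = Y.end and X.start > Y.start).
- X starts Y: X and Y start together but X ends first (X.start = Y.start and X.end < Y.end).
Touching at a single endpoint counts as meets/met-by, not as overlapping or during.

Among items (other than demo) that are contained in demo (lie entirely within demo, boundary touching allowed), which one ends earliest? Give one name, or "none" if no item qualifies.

none

Target demo = [13:35, 16:20].
backup [18:35, 19:05] → after → excluded.
build [12:20, 16:40] → contains → excluded.
deploy [19:35, 23:00] → after → excluded.
design_review [14:25, 22:35] → overlapped-by → excluded.
ingest [10:30, 15:50] → overlaps → excluded.
reindex [22:00, 22:25] → after → excluded.
retro [11:00, 16:40] → contains → excluded.
standup [22:35, 22:55] → after → excluded.
No candidates → none.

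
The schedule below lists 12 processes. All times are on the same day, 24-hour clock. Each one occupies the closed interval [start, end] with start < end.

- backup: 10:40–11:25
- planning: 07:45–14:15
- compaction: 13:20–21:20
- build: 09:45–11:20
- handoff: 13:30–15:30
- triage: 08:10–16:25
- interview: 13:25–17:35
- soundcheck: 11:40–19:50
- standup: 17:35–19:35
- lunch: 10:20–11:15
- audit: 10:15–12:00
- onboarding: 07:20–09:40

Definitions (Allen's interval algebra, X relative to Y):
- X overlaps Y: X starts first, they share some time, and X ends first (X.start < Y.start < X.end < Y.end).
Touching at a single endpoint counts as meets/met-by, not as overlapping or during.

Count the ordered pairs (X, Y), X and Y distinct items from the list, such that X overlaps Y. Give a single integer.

Checking all 132 ordered pairs for relation 'overlaps'; matching pairs in alphabetical order:
(audit, soundcheck): audit overlaps soundcheck ✓
(build, audit): build overlaps audit ✓
(build, backup): build overlaps backup ✓
(lunch, backup): lunch overlaps backup ✓
(onboarding, planning): onboarding overlaps planning ✓
(onboarding, triage): onboarding overlaps triage ✓
(planning, compaction): planning overlaps compaction ✓
(planning, handoff): planning overlaps handoff ✓
(planning, interview): planning overlaps interview ✓
(planning, soundcheck): planning overlaps soundcheck ✓
(planning, triage): planning overlaps triage ✓
(soundcheck, compaction): soundcheck overlaps compaction ✓
(triage, compaction): triage overlaps compaction ✓
(triage, interview): triage overlaps interview ✓
(triage, soundcheck): triage overlaps soundcheck ✓
Count: 15.

15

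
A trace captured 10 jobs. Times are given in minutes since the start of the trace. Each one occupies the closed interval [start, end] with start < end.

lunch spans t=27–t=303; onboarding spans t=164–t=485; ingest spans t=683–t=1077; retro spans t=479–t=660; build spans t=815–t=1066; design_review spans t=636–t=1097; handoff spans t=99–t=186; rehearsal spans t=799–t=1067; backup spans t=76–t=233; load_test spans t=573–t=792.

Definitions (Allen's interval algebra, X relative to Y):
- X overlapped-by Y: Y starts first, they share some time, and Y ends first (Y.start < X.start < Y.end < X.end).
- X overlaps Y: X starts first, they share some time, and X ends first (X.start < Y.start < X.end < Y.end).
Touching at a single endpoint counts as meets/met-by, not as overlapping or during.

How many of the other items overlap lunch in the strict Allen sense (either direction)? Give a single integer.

1

Target lunch = [t=27, t=303].
backup [t=76, t=233] → during → no.
build [t=815, t=1066] → after → no.
design_review [t=636, t=1097] → after → no.
handoff [t=99, t=186] → during → no.
ingest [t=683, t=1077] → after → no.
load_test [t=573, t=792] → after → no.
onboarding [t=164, t=485] → overlapped-by → counts.
rehearsal [t=799, t=1067] → after → no.
retro [t=479, t=660] → after → no.
Total: 1.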